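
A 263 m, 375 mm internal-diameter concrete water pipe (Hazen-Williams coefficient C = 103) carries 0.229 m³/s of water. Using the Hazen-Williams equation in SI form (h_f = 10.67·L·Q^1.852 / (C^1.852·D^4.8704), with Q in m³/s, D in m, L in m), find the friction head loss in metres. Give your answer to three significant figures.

h_f ≈ 4.07 m

h_f = 10.67·263·0.229^1.852 / (103^1.852·0.375^4.8704) = 4.068 m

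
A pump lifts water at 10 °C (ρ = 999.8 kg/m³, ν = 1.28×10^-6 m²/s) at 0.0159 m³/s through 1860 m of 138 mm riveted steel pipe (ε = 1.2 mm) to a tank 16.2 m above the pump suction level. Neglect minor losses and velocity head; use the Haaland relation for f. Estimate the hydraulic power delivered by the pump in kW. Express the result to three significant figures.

V = 4Q/(πD²) = 1.063 m/s; Re = 1.15×10^5; ε/D = 0.00870; f = 0.03678
h_f = f(L/D)V²/2g = 28.55 m
Total head H = z + h_f = 16.2 + 28.55 = 44.75 m
P_hyd = ρgQH = 999.8·9.81·0.0159·44.75 = 6.979 kW

P_hyd ≈ 6.98 kW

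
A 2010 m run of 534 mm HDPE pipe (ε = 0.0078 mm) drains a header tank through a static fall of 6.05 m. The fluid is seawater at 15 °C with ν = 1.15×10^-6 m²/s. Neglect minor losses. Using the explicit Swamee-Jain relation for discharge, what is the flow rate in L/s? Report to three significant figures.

Swamee-Jain (Type II): Q = -0.965·√(gD⁵h_f/L)·ln[ε/(3.7D) + √(3.17ν²L/(gD³h_f))]
√(gD⁵h_f/L) = √(9.81·0.534⁵·6.05/2010) = 0.03581
ε/(3.7D) = 3.95×10^-6; √(3.17ν²L/(gD³h_f)) = 3.05×10^-5
Q = -0.965·0.03581·ln(3.448×10^-5) = 0.3550 m³/s
Check: V = 1.59 m/s, Re = 7.36×10^5, f = 0.01252, h_f = 6.04 m ≈ 6.05 m ✓

Q ≈ 355 L/s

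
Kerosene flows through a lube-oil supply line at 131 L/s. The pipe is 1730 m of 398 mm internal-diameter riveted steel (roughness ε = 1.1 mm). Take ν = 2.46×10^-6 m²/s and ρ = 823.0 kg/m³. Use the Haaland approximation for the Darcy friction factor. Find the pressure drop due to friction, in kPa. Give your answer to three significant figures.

Δp ≈ 52.3 kPa

V = 4Q/(πD²) = 4·0.131/(π·0.398²) = 1.053 m/s
Re = VD/ν = 1.053·0.398/2.46×10^-6 = 1.70×10^5 → turbulent
ε/D = 1.1/398 = 0.00276
Haaland: f = 0.02636
h_f = f(L/D)V²/(2g) = 0.02636·(1730/0.398)·1.053²/(2·9.81) = 6.476 m
Δp = ρg·h_f = 823.0·9.81·6.476 = 52.29 kPa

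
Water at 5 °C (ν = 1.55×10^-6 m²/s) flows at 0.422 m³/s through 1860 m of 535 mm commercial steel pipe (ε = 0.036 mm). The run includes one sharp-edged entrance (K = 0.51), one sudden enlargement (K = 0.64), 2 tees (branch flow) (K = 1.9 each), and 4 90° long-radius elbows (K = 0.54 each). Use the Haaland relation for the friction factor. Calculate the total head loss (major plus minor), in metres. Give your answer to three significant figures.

V = 4Q/(πD²) = 1.877 m/s; V²/2g = 0.1796 m
Re = 6.48×10^5, ε/D = 6.73×10^-5 → f = 0.01344 (Haaland)
Major: h_f = f(L/D)·V²/2g = 0.01344·3477·0.1796 = 8.391 m
Minor: ΣK = 7.11; h_m = ΣK·V²/2g = 1.277 m
Total H_L = 8.391 + 1.277 = 9.668 m

H_L ≈ 9.67 m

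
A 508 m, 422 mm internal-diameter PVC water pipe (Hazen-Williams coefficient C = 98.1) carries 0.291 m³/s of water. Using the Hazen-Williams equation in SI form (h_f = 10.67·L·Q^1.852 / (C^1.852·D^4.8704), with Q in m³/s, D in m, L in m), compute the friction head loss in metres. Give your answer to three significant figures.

h_f ≈ 7.54 m

h_f = 10.67·508·0.291^1.852 / (98.1^1.852·0.422^4.8704) = 7.542 m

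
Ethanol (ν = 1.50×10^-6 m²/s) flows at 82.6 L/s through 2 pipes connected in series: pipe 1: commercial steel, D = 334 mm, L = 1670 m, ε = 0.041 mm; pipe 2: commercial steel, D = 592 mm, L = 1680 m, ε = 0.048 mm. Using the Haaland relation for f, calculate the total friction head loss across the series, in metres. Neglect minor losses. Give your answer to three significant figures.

Pipe 1: V = 0.9428 m/s, Re = 2.10×10^5, ε/D = 1.23×10^-4, f = 0.01623, h_1 = f(L/D)V²/2g = 3.676 m
Pipe 2: V = 0.3001 m/s, Re = 1.18×10^5, ε/D = 8.11×10^-5, f = 0.01760, h_2 = f(L/D)V²/2g = 0.2293 m
Series → Q common, losses add: H = Σh = 3.905 m

H ≈ 3.90 m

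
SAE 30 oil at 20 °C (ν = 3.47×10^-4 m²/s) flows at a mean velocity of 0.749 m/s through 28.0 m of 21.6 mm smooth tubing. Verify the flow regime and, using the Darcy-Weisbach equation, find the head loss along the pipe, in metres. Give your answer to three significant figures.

h_f ≈ 50.9 m

Re = VD/ν = 0.749·0.02160/3.47×10^-4 = 46.6 → laminar (Re < 2300)
f = 64/Re = 1.373
h_f = f(L/D)V²/(2g) = 1.373·(28.0/0.02160)·0.749²/(2·9.81) = 50.88 m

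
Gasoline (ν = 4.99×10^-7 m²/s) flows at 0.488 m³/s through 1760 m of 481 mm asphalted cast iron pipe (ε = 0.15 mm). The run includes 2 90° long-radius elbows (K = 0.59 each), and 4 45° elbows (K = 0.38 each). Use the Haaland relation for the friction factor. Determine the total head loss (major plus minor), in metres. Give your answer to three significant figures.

H_L ≈ 21.6 m

V = 4Q/(πD²) = 2.686 m/s; V²/2g = 0.3676 m
Re = 2.59×10^6, ε/D = 3.12×10^-4 → f = 0.01534 (Haaland)
Major: h_f = f(L/D)·V²/2g = 0.01534·3659·0.3676 = 20.63 m
Minor: ΣK = 2.70; h_m = ΣK·V²/2g = 0.9925 m
Total H_L = 20.63 + 0.9925 = 21.63 m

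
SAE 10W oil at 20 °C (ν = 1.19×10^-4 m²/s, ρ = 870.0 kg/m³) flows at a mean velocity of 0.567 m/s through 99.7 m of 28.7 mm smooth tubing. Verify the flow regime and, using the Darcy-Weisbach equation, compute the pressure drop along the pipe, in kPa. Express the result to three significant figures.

Re = VD/ν = 0.567·0.02870/1.19×10^-4 = 137 → laminar (Re < 2300)
f = 64/Re = 0.4680
h_f = f(L/D)V²/(2g) = 0.4680·(99.7/0.02870)·0.567²/(2·9.81) = 26.64 m
Δp = ρg·h_f = 870.0·9.81·26.64 = 227.4 kPa

Δp ≈ 227 kPa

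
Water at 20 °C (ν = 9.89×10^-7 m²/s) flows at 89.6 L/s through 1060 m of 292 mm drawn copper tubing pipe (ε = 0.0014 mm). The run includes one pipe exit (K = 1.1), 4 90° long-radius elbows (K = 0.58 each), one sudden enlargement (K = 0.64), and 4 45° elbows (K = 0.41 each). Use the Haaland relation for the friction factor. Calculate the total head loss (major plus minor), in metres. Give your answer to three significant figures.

V = 4Q/(πD²) = 1.338 m/s; V²/2g = 0.09124 m
Re = 3.95×10^5, ε/D = 4.79×10^-6 → f = 0.01368 (Haaland)
Major: h_f = f(L/D)·V²/2g = 0.01368·3630·0.09124 = 4.530 m
Minor: ΣK = 5.70; h_m = ΣK·V²/2g = 0.5201 m
Total H_L = 4.530 + 0.5201 = 5.050 m

H_L ≈ 5.05 m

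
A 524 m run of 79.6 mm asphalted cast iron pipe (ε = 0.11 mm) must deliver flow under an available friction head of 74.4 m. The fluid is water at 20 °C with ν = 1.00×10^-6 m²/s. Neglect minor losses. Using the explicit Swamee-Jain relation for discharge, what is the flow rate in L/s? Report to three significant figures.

Q ≈ 15.7 L/s

Swamee-Jain (Type II): Q = -0.965·√(gD⁵h_f/L)·ln[ε/(3.7D) + √(3.17ν²L/(gD³h_f))]
√(gD⁵h_f/L) = √(9.81·0.0796⁵·74.4/524) = 0.002110
ε/(3.7D) = 3.73×10^-4; √(3.17ν²L/(gD³h_f)) = 6.72×10^-5
Q = -0.965·0.002110·ln(4.407×10^-4) = 0.01573 m³/s
Check: V = 3.16 m/s, Re = 2.52×10^5, f = 0.02235, h_f = 75.0 m ≈ 74.4 m ✓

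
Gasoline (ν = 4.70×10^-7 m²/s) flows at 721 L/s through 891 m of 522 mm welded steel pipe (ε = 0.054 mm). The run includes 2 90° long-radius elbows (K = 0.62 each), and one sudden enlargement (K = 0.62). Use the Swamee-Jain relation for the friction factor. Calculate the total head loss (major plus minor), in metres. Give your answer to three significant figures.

V = 4Q/(πD²) = 3.369 m/s; V²/2g = 0.5785 m
Re = 3.74×10^6, ε/D = 1.03×10^-4 → f = 0.01259 (Swamee-Jain)
Major: h_f = f(L/D)·V²/2g = 0.01259·1707·0.5785 = 12.43 m
Minor: ΣK = 1.86; h_m = ΣK·V²/2g = 1.076 m
Total H_L = 12.43 + 1.076 = 13.50 m

H_L ≈ 13.5 m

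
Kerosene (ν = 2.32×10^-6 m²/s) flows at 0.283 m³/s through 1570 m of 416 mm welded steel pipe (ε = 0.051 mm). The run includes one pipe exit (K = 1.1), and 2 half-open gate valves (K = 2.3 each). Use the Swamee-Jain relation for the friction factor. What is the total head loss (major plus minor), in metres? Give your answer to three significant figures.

H_L ≈ 14.0 m

V = 4Q/(πD²) = 2.082 m/s; V²/2g = 0.2210 m
Re = 3.73×10^5, ε/D = 1.23×10^-4 → f = 0.01522 (Swamee-Jain)
Major: h_f = f(L/D)·V²/2g = 0.01522·3774·0.2210 = 12.69 m
Minor: ΣK = 5.70; h_m = ΣK·V²/2g = 1.259 m
Total H_L = 12.69 + 1.259 = 13.95 m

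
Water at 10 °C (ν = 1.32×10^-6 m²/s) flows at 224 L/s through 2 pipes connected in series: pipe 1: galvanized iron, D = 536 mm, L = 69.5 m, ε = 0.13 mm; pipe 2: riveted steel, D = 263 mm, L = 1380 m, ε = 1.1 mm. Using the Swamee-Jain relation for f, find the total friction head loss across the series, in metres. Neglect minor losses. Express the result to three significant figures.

H ≈ 132 m

Pipe 1: V = 0.9927 m/s, Re = 4.03×10^5, ε/D = 2.43×10^-4, f = 0.01618, h_1 = f(L/D)V²/2g = 0.1054 m
Pipe 2: V = 4.123 m/s, Re = 8.22×10^5, ε/D = 0.00418, f = 0.02899, h_2 = f(L/D)V²/2g = 131.8 m
Series → Q common, losses add: H = Σh = 131.9 m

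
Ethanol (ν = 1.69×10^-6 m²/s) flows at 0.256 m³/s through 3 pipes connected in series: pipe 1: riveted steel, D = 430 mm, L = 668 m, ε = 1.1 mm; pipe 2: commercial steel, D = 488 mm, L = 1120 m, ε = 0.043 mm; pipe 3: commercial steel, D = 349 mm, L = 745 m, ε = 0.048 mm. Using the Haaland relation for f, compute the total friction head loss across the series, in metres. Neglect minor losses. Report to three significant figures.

Pipe 1: V = 1.763 m/s, Re = 4.49×10^5, ε/D = 0.00256, f = 0.02538, h_1 = f(L/D)V²/2g = 6.246 m
Pipe 2: V = 1.369 m/s, Re = 3.95×10^5, ε/D = 8.81×10^-5, f = 0.01456, h_2 = f(L/D)V²/2g = 3.190 m
Pipe 3: V = 2.676 m/s, Re = 5.53×10^5, ε/D = 1.38×10^-4, f = 0.01453, h_3 = f(L/D)V²/2g = 11.32 m
Series → Q common, losses add: H = Σh = 20.76 m

H ≈ 20.8 m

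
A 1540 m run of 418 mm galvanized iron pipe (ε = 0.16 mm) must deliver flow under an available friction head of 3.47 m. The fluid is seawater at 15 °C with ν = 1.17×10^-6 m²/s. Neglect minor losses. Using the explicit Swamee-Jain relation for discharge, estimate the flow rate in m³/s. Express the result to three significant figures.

Q ≈ 0.142 m³/s

Swamee-Jain (Type II): Q = -0.965·√(gD⁵h_f/L)·ln[ε/(3.7D) + √(3.17ν²L/(gD³h_f))]
√(gD⁵h_f/L) = √(9.81·0.418⁵·3.47/1540) = 0.01679
ε/(3.7D) = 1.03×10^-4; √(3.17ν²L/(gD³h_f)) = 5.18×10^-5
Q = -0.965·0.01679·ln(1.553×10^-4) = 0.1421 m³/s
Check: V = 1.04 m/s, Re = 3.70×10^5, f = 0.01733, h_f = 3.49 m ≈ 3.47 m ✓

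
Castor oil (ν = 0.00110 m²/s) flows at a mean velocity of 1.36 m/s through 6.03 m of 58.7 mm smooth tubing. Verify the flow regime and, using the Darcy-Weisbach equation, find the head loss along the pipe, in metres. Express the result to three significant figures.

h_f ≈ 8.54 m

Re = VD/ν = 1.36·0.05870/0.00110 = 72.6 → laminar (Re < 2300)
f = 64/Re = 0.8819
h_f = f(L/D)V²/(2g) = 0.8819·(6.03/0.05870)·1.36²/(2·9.81) = 8.540 m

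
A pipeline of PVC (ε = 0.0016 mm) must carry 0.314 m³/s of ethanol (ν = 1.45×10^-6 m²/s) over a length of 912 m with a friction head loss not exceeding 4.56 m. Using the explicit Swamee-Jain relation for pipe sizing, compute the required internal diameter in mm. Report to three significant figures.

D ≈ 467 mm

Swamee-Jain (Type III): D = 0.66·[ε^1.25·(LQ²/(gh_f))^4.75 + ν·Q^9.4·(L/(gh_f))^5.2]^0.04
LQ²/(gh_f) = 2.010; L/(gh_f) = 20.39
Term 1 = ε^1.25·(…)^4.75 = 1.57×10^-6; Term 2 = ν·Q^9.4·(…)^5.2 = 1.74×10^-4
D = 0.66·(1.57×10^-6 + 1.74×10^-4)^0.04 = 0.4670 m = 467 mm
Check: V = 1.83 m/s, Re = 5.90×10^5, f = 0.01277, h_f = 4.27 m ≈ 4.56 m ✓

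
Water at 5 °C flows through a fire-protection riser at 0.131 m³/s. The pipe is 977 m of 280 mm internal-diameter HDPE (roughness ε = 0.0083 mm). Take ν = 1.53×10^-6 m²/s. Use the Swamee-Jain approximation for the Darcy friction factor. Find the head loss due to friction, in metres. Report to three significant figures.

h_f ≈ 11.3 m

V = 4Q/(πD²) = 4·0.131/(π·0.280²) = 2.127 m/s
Re = VD/ν = 2.127·0.280/1.53×10^-6 = 3.89×10^5 → turbulent
ε/D = 0.0083/280 = 2.96×10^-5
Swamee-Jain: f = 0.01409
h_f = f(L/D)V²/(2g) = 0.01409·(977/0.280)·2.127²/(2·9.81) = 11.34 m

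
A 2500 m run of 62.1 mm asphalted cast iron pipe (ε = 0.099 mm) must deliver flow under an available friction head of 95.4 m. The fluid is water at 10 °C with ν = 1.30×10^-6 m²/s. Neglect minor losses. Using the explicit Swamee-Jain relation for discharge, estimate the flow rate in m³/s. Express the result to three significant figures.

Swamee-Jain (Type II): Q = -0.965·√(gD⁵h_f/L)·ln[ε/(3.7D) + √(3.17ν²L/(gD³h_f))]
√(gD⁵h_f/L) = √(9.81·0.0621⁵·95.4/2500) = 5.880×10^-4
ε/(3.7D) = 4.31×10^-4; √(3.17ν²L/(gD³h_f)) = 2.44×10^-4
Q = -0.965·5.880×10^-4·ln(6.753×10^-4) = 0.004142 m³/s
Check: V = 1.37 m/s, Re = 6.53×10^4, f = 0.02509, h_f = 96.3 m ≈ 95.4 m ✓

Q ≈ 0.00414 m³/s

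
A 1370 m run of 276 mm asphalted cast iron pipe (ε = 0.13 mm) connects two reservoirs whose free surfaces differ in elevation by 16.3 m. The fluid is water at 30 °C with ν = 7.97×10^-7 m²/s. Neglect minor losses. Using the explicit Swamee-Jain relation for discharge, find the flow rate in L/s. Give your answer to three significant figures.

Q ≈ 116 L/s

Swamee-Jain (Type II): Q = -0.965·√(gD⁵h_f/L)·ln[ε/(3.7D) + √(3.17ν²L/(gD³h_f))]
√(gD⁵h_f/L) = √(9.81·0.276⁵·16.3/1370) = 0.01367
ε/(3.7D) = 1.27×10^-4; √(3.17ν²L/(gD³h_f)) = 2.86×10^-5
Q = -0.965·0.01367·ln(1.559×10^-4) = 0.1157 m³/s
Check: V = 1.93 m/s, Re = 6.69×10^5, f = 0.01735, h_f = 16.4 m ≈ 16.3 m ✓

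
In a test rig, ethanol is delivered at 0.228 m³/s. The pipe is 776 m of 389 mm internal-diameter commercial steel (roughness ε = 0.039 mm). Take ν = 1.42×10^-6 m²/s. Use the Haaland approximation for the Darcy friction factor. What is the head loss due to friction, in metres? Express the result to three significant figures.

V = 4Q/(πD²) = 4·0.228/(π·0.389²) = 1.918 m/s
Re = VD/ν = 1.918·0.389/1.42×10^-6 = 5.26×10^5 → turbulent
ε/D = 0.039/389 = 1.00×10^-4
Haaland: f = 0.01419
h_f = f(L/D)V²/(2g) = 0.01419·(776/0.389)·1.918²/(2·9.81) = 5.308 m

h_f ≈ 5.31 m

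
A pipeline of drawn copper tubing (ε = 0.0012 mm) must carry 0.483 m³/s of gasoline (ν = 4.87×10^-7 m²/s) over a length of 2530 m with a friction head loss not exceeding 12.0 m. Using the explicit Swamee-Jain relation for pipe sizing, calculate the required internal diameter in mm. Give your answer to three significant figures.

Swamee-Jain (Type III): D = 0.66·[ε^1.25·(LQ²/(gh_f))^4.75 + ν·Q^9.4·(L/(gh_f))^5.2]^0.04
LQ²/(gh_f) = 5.014; L/(gh_f) = 21.49
Term 1 = ε^1.25·(…)^4.75 = 8.41×10^-5; Term 2 = ν·Q^9.4·(…)^5.2 = 0.00441
D = 0.66·(8.41×10^-5 + 0.00441)^0.04 = 0.5317 m = 532 mm
Check: V = 2.18 m/s, Re = 2.38×10^6, f = 0.01018, h_f = 11.7 m ≈ 12.0 m ✓

D ≈ 532 mm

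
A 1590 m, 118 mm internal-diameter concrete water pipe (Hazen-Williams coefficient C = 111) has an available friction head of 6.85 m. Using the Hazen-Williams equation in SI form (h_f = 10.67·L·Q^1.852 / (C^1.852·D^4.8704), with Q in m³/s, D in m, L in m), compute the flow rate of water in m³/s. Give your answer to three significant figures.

Rearranging: Q = [h_f·C^1.852·D^4.8704 / (10.67·L)]^(1/1.852)
Q = [6.85·111^1.852·0.118^4.8704 / (10.67·1590)]^0.540 = 0.005916 m³/s

Q ≈ 0.00592 m³/s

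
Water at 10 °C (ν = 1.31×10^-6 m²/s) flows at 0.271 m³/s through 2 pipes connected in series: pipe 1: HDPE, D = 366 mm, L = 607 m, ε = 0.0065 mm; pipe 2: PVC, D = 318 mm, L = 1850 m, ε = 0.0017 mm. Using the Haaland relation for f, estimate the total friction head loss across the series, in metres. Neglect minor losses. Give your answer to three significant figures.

Pipe 1: V = 2.576 m/s, Re = 7.20×10^5, ε/D = 1.78×10^-5, f = 0.01252, h_1 = f(L/D)V²/2g = 7.022 m
Pipe 2: V = 3.412 m/s, Re = 8.28×10^5, ε/D = 5.35×10^-6, f = 0.01204, h_2 = f(L/D)V²/2g = 41.57 m
Series → Q common, losses add: H = Σh = 48.60 m

H ≈ 48.6 m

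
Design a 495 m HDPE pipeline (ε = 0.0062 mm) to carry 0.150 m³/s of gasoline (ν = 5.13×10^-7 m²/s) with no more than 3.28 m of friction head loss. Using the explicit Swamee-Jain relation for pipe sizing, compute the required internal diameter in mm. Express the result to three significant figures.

Swamee-Jain (Type III): D = 0.66·[ε^1.25·(LQ²/(gh_f))^4.75 + ν·Q^9.4·(L/(gh_f))^5.2]^0.04
LQ²/(gh_f) = 0.3461; L/(gh_f) = 15.38
Term 1 = ε^1.25·(…)^4.75 = 2.00×10^-9; Term 2 = ν·Q^9.4·(…)^5.2 = 1.37×10^-8
D = 0.66·(2.00×10^-9 + 1.37×10^-8)^0.04 = 0.3217 m = 322 mm
Check: V = 1.85 m/s, Re = 1.16×10^6, f = 0.01183, h_f = 3.16 m ≈ 3.28 m ✓

D ≈ 322 mm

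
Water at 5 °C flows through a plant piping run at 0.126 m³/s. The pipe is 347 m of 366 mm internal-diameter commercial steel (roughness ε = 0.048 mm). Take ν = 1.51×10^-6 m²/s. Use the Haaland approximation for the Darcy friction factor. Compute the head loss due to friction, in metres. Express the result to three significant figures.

V = 4Q/(πD²) = 4·0.126/(π·0.366²) = 1.198 m/s
Re = VD/ν = 1.198·0.366/1.51×10^-6 = 2.90×10^5 → turbulent
ε/D = 0.048/366 = 1.31×10^-4
Haaland: f = 0.01557
h_f = f(L/D)V²/(2g) = 0.01557·(347/0.366)·1.198²/(2·9.81) = 1.079 m

h_f ≈ 1.08 m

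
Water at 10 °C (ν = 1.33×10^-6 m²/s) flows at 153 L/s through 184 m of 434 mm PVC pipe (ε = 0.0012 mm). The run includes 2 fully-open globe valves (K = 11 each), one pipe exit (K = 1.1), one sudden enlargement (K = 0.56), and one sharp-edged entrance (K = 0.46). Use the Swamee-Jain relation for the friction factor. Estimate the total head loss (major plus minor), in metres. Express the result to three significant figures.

V = 4Q/(πD²) = 1.034 m/s; V²/2g = 0.05452 m
Re = 3.37×10^5, ε/D = 2.76×10^-6 → f = 0.01410 (Swamee-Jain)
Major: h_f = f(L/D)·V²/2g = 0.01410·424.0·0.05452 = 0.3258 m
Minor: ΣK = 24.1; h_m = ΣK·V²/2g = 1.315 m
Total H_L = 0.3258 + 1.315 = 1.641 m

H_L ≈ 1.64 m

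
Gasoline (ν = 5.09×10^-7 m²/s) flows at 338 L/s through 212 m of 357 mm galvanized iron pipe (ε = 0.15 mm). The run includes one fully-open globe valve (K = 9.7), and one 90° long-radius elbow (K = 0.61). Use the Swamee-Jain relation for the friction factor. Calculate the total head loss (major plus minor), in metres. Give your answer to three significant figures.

H_L ≈ 11.6 m

V = 4Q/(πD²) = 3.377 m/s; V²/2g = 0.5811 m
Re = 2.37×10^6, ε/D = 4.20×10^-4 → f = 0.01638 (Swamee-Jain)
Major: h_f = f(L/D)·V²/2g = 0.01638·593.8·0.5811 = 5.654 m
Minor: ΣK = 10.3; h_m = ΣK·V²/2g = 5.992 m
Total H_L = 5.654 + 5.992 = 11.65 m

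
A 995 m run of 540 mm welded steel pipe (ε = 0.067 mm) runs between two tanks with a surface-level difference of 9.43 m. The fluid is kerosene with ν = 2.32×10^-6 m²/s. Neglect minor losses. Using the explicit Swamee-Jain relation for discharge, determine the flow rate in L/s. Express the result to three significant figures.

Swamee-Jain (Type II): Q = -0.965·√(gD⁵h_f/L)·ln[ε/(3.7D) + √(3.17ν²L/(gD³h_f))]
√(gD⁵h_f/L) = √(9.81·0.540⁵·9.43/995) = 0.06534
ε/(3.7D) = 3.35×10^-5; √(3.17ν²L/(gD³h_f)) = 3.41×10^-5
Q = -0.965·0.06534·ln(6.767×10^-5) = 0.6053 m³/s
Check: V = 2.64 m/s, Re = 6.15×10^5, f = 0.01443, h_f = 9.47 m ≈ 9.43 m ✓

Q ≈ 605 L/s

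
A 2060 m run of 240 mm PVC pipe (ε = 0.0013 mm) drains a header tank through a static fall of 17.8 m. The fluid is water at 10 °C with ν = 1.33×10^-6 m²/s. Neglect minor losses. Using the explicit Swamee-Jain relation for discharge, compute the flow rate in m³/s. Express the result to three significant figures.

Q ≈ 0.0758 m³/s

Swamee-Jain (Type II): Q = -0.965·√(gD⁵h_f/L)·ln[ε/(3.7D) + √(3.17ν²L/(gD³h_f))]
√(gD⁵h_f/L) = √(9.81·0.240⁵·17.8/2060) = 0.008216
ε/(3.7D) = 1.46×10^-6; √(3.17ν²L/(gD³h_f)) = 6.92×10^-5
Q = -0.965·0.008216·ln(7.064×10^-5) = 0.07578 m³/s
Check: V = 1.68 m/s, Re = 3.02×10^5, f = 0.01442, h_f = 17.7 m ≈ 17.8 m ✓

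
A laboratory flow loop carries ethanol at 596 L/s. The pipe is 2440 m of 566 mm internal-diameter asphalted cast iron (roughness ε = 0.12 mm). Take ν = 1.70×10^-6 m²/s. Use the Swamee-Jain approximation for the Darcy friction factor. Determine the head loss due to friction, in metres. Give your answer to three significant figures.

V = 4Q/(πD²) = 4·0.596/(π·0.566²) = 2.369 m/s
Re = VD/ν = 2.369·0.566/1.70×10^-6 = 7.89×10^5 → turbulent
ε/D = 0.12/566 = 2.12×10^-4
Swamee-Jain: f = 0.01511
h_f = f(L/D)V²/(2g) = 0.01511·(2440/0.566)·2.369²/(2·9.81) = 18.63 m

h_f ≈ 18.6 m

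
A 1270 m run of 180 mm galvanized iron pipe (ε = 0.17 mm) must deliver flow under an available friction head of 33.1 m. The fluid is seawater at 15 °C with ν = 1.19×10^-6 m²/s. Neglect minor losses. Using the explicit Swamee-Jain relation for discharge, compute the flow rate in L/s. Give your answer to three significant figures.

Q ≈ 54.2 L/s

Swamee-Jain (Type II): Q = -0.965·√(gD⁵h_f/L)·ln[ε/(3.7D) + √(3.17ν²L/(gD³h_f))]
√(gD⁵h_f/L) = √(9.81·0.180⁵·33.1/1270) = 0.006951
ε/(3.7D) = 2.55×10^-4; √(3.17ν²L/(gD³h_f)) = 5.49×10^-5
Q = -0.965·0.006951·ln(3.101×10^-4) = 0.05419 m³/s
Check: V = 2.13 m/s, Re = 3.22×10^5, f = 0.02045, h_f = 33.3 m ≈ 33.1 m ✓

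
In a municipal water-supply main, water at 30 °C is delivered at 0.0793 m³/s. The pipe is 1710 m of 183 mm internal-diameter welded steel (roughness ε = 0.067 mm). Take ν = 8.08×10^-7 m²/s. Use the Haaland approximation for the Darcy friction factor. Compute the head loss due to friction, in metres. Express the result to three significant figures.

V = 4Q/(πD²) = 4·0.0793/(π·0.183²) = 3.015 m/s
Re = VD/ν = 3.015·0.183/8.08×10^-7 = 6.83×10^5 → turbulent
ε/D = 0.067/183 = 3.66×10^-4
Haaland: f = 0.01641
h_f = f(L/D)V²/(2g) = 0.01641·(1710/0.183)·3.015²/(2·9.81) = 71.03 m

h_f ≈ 71.0 m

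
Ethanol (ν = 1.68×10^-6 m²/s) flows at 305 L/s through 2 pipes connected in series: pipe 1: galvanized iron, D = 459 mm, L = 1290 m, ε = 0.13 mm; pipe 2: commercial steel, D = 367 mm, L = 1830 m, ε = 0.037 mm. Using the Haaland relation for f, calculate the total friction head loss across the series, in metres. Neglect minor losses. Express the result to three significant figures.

Pipe 1: V = 1.843 m/s, Re = 5.04×10^5, ε/D = 2.83×10^-4, f = 0.01601, h_1 = f(L/D)V²/2g = 7.792 m
Pipe 2: V = 2.883 m/s, Re = 6.30×10^5, ε/D = 1.01×10^-4, f = 0.01392, h_2 = f(L/D)V²/2g = 29.40 m
Series → Q common, losses add: H = Σh = 37.19 m

H ≈ 37.2 m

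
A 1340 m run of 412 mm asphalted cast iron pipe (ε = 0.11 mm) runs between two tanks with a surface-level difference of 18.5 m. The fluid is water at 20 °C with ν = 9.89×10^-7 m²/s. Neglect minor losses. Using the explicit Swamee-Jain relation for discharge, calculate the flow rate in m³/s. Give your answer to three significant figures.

Swamee-Jain (Type II): Q = -0.965·√(gD⁵h_f/L)·ln[ε/(3.7D) + √(3.17ν²L/(gD³h_f))]
√(gD⁵h_f/L) = √(9.81·0.412⁵·18.5/1340) = 0.04010
ε/(3.7D) = 7.22×10^-5; √(3.17ν²L/(gD³h_f)) = 1.81×10^-5
Q = -0.965·0.04010·ln(9.025×10^-5) = 0.3603 m³/s
Check: V = 2.70 m/s, Re = 1.13×10^6, f = 0.01537, h_f = 18.6 m ≈ 18.5 m ✓

Q ≈ 0.360 m³/s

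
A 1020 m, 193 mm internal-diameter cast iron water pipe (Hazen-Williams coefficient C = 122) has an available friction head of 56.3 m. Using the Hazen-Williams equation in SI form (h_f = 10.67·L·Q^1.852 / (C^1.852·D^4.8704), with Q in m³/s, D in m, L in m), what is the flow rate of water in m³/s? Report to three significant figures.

Q ≈ 0.0940 m³/s

Rearranging: Q = [h_f·C^1.852·D^4.8704 / (10.67·L)]^(1/1.852)
Q = [56.3·122^1.852·0.193^4.8704 / (10.67·1020)]^0.540 = 0.09398 m³/s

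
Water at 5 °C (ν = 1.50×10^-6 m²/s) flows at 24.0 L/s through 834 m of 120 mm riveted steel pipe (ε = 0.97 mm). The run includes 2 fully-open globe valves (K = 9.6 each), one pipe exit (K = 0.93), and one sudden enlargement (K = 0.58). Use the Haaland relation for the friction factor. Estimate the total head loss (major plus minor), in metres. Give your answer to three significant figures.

V = 4Q/(πD²) = 2.122 m/s; V²/2g = 0.2295 m
Re = 1.70×10^5, ε/D = 0.00808 → f = 0.03576 (Haaland)
Major: h_f = f(L/D)·V²/2g = 0.03576·6950·0.2295 = 57.05 m
Minor: ΣK = 20.7; h_m = ΣK·V²/2g = 4.753 m
Total H_L = 57.05 + 4.753 = 61.80 m

H_L ≈ 61.8 m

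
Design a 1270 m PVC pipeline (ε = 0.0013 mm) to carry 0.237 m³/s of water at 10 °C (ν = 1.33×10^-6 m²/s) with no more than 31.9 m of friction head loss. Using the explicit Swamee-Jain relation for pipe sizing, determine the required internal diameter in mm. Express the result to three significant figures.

D ≈ 299 mm

Swamee-Jain (Type III): D = 0.66·[ε^1.25·(LQ²/(gh_f))^4.75 + ν·Q^9.4·(L/(gh_f))^5.2]^0.04
LQ²/(gh_f) = 0.2280; L/(gh_f) = 4.058
Term 1 = ε^1.25·(…)^4.75 = 3.91×10^-11; Term 2 = ν·Q^9.4·(…)^5.2 = 2.57×10^-9
D = 0.66·(3.91×10^-11 + 2.57×10^-9)^0.04 = 0.2994 m = 299 mm
Check: V = 3.37 m/s, Re = 7.58×10^5, f = 0.01226, h_f = 30.1 m ≈ 31.9 m ✓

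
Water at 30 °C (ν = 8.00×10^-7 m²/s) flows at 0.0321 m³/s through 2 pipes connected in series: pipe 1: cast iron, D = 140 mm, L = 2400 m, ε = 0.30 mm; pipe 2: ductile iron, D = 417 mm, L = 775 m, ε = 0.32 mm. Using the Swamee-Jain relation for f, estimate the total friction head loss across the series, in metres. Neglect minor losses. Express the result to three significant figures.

Pipe 1: V = 2.085 m/s, Re = 3.65×10^5, ε/D = 0.00214, f = 0.02446, h_1 = f(L/D)V²/2g = 92.95 m
Pipe 2: V = 0.2350 m/s, Re = 1.23×10^5, ε/D = 7.67×10^-4, f = 0.02106, h_2 = f(L/D)V²/2g = 0.1102 m
Series → Q common, losses add: H = Σh = 93.06 m

H ≈ 93.1 m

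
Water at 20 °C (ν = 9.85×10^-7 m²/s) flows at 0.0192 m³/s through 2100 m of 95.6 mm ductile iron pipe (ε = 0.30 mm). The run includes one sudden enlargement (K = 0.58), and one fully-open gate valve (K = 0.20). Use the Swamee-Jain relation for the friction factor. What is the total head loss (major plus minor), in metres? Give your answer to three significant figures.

V = 4Q/(πD²) = 2.675 m/s; V²/2g = 0.3647 m
Re = 2.60×10^5, ε/D = 0.00314 → f = 0.02716 (Swamee-Jain)
Major: h_f = f(L/D)·V²/2g = 0.02716·21967·0.3647 = 217.6 m
Minor: ΣK = 0.780; h_m = ΣK·V²/2g = 0.2844 m
Total H_L = 217.6 + 0.2844 = 217.9 m

H_L ≈ 218 m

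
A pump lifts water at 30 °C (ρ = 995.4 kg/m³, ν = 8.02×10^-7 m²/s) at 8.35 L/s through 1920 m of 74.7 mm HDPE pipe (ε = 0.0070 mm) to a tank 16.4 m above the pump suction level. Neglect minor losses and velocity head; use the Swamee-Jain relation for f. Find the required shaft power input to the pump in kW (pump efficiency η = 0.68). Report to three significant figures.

V = 4Q/(πD²) = 1.905 m/s; Re = 1.77×10^5; ε/D = 9.37×10^-5; f = 0.01666
h_f = f(L/D)V²/2g = 79.21 m
Total head H = z + h_f = 16.4 + 79.21 = 95.61 m
P_hyd = ρgQH = 995.4·9.81·0.00835·95.61 = 7.796 kW
P_shaft = P_hyd/η = 7.796/0.68 = 11.46 kW

P_shaft ≈ 11.5 kW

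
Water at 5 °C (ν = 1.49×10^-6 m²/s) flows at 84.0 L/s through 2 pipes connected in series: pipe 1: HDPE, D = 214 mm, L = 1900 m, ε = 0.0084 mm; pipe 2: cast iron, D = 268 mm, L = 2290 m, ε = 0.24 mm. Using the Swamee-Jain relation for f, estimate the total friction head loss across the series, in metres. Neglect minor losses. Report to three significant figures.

Pipe 1: V = 2.335 m/s, Re = 3.35×10^5, ε/D = 3.93×10^-5, f = 0.01455, h_1 = f(L/D)V²/2g = 35.92 m
Pipe 2: V = 1.489 m/s, Re = 2.68×10^5, ε/D = 8.96×10^-4, f = 0.02042, h_2 = f(L/D)V²/2g = 19.72 m
Series → Q common, losses add: H = Σh = 55.64 m

H ≈ 55.6 m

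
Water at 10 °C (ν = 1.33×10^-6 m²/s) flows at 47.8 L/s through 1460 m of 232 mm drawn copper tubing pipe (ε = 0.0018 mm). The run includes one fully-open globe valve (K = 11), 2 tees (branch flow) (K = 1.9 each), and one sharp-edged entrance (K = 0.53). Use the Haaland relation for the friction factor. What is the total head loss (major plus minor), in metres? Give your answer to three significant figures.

H_L ≈ 7.39 m

V = 4Q/(πD²) = 1.131 m/s; V²/2g = 0.06517 m
Re = 1.97×10^5, ε/D = 7.76×10^-6 → f = 0.01559 (Haaland)
Major: h_f = f(L/D)·V²/2g = 0.01559·6293·0.06517 = 6.392 m
Minor: ΣK = 15.3; h_m = ΣK·V²/2g = 0.9990 m
Total H_L = 6.392 + 0.9990 = 7.391 m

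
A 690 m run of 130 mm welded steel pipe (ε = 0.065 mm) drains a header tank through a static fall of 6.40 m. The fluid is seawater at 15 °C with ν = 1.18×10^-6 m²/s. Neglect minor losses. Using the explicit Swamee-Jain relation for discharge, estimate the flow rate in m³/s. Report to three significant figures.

Q ≈ 0.0145 m³/s

Swamee-Jain (Type II): Q = -0.965·√(gD⁵h_f/L)·ln[ε/(3.7D) + √(3.17ν²L/(gD³h_f))]
√(gD⁵h_f/L) = √(9.81·0.130⁵·6.40/690) = 0.001838
ε/(3.7D) = 1.35×10^-4; √(3.17ν²L/(gD³h_f)) = 1.49×10^-4
Q = -0.965·0.001838·ln(2.837×10^-4) = 0.01449 m³/s
Check: V = 1.09 m/s, Re = 1.20×10^5, f = 0.01996, h_f = 6.43 m ≈ 6.40 m ✓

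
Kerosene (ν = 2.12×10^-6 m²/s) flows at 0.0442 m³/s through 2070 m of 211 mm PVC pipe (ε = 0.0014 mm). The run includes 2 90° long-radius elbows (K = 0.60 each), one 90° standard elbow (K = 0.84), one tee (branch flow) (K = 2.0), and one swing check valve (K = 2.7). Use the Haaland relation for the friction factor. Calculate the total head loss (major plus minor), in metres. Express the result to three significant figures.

H_L ≈ 14.2 m

V = 4Q/(πD²) = 1.264 m/s; V²/2g = 0.08144 m
Re = 1.26×10^5, ε/D = 6.64×10^-6 → f = 0.01703 (Haaland)
Major: h_f = f(L/D)·V²/2g = 0.01703·9810·0.08144 = 13.60 m
Minor: ΣK = 6.74; h_m = ΣK·V²/2g = 0.5489 m
Total H_L = 13.60 + 0.5489 = 14.15 m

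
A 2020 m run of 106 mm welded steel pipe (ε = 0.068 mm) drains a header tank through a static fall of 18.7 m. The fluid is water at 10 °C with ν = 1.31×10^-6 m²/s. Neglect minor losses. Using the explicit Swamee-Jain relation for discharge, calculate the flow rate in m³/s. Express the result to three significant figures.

Q ≈ 0.00833 m³/s

Swamee-Jain (Type II): Q = -0.965·√(gD⁵h_f/L)·ln[ε/(3.7D) + √(3.17ν²L/(gD³h_f))]
√(gD⁵h_f/L) = √(9.81·0.106⁵·18.7/2020) = 0.001102
ε/(3.7D) = 1.73×10^-4; √(3.17ν²L/(gD³h_f)) = 2.24×10^-4
Q = -0.965·0.001102·ln(3.976×10^-4) = 0.008330 m³/s
Check: V = 0.944 m/s, Re = 7.64×10^4, f = 0.02172, h_f = 18.8 m ≈ 18.7 m ✓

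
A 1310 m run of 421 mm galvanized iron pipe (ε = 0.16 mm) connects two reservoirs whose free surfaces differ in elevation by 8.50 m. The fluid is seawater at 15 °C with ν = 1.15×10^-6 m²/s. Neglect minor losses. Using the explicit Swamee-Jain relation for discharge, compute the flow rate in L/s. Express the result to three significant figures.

Swamee-Jain (Type II): Q = -0.965·√(gD⁵h_f/L)·ln[ε/(3.7D) + √(3.17ν²L/(gD³h_f))]
√(gD⁵h_f/L) = √(9.81·0.421⁵·8.50/1310) = 0.02901
ε/(3.7D) = 1.03×10^-4; √(3.17ν²L/(gD³h_f)) = 2.97×10^-5
Q = -0.965·0.02901·ln(1.324×10^-4) = 0.2500 m³/s
Check: V = 1.80 m/s, Re = 6.58×10^5, f = 0.01672, h_f = 8.56 m ≈ 8.50 m ✓

Q ≈ 250 L/s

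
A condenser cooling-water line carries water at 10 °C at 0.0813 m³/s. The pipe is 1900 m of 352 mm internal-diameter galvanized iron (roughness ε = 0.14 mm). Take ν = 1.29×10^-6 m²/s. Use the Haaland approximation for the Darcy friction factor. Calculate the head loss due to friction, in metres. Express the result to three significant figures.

V = 4Q/(πD²) = 4·0.0813/(π·0.352²) = 0.8354 m/s
Re = VD/ν = 0.8354·0.352/1.29×10^-6 = 2.28×10^5 → turbulent
ε/D = 0.14/352 = 3.98×10^-4
Haaland: f = 0.01786
h_f = f(L/D)V²/(2g) = 0.01786·(1900/0.352)·0.8354²/(2·9.81) = 3.429 m

h_f ≈ 3.43 m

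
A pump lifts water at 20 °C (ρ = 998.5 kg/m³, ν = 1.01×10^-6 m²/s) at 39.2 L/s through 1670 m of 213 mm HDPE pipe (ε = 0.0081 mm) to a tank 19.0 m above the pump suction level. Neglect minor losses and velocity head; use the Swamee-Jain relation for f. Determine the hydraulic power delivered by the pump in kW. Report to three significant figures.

P_hyd ≈ 10.2 kW

V = 4Q/(πD²) = 1.100 m/s; Re = 2.32×10^5; ε/D = 3.80×10^-5; f = 0.01547
h_f = f(L/D)V²/2g = 7.480 m
Total head H = z + h_f = 19.0 + 7.480 = 26.48 m
P_hyd = ρgQH = 998.5·9.81·0.0392·26.48 = 10.17 kW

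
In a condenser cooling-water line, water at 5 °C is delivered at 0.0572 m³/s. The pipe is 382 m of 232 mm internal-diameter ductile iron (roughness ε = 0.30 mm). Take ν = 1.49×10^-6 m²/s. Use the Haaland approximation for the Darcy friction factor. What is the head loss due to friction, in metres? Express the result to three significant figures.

h_f ≈ 3.37 m

V = 4Q/(πD²) = 4·0.0572/(π·0.232²) = 1.353 m/s
Re = VD/ν = 1.353·0.232/1.49×10^-6 = 2.11×10^5 → turbulent
ε/D = 0.30/232 = 0.00129
Haaland: f = 0.02196
h_f = f(L/D)V²/(2g) = 0.02196·(382/0.232)·1.353²/(2·9.81) = 3.375 m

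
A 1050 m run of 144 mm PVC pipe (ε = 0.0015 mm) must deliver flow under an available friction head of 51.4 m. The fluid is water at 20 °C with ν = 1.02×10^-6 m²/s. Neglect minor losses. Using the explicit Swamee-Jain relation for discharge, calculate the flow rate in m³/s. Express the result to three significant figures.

Swamee-Jain (Type II): Q = -0.965·√(gD⁵h_f/L)·ln[ε/(3.7D) + √(3.17ν²L/(gD³h_f))]
√(gD⁵h_f/L) = √(9.81·0.144⁵·51.4/1050) = 0.005453
ε/(3.7D) = 2.82×10^-6; √(3.17ν²L/(gD³h_f)) = 4.80×10^-5
Q = -0.965·0.005453·ln(5.077×10^-5) = 0.05203 m³/s
Check: V = 3.19 m/s, Re = 4.51×10^5, f = 0.01349, h_f = 51.2 m ≈ 51.4 m ✓

Q ≈ 0.0520 m³/s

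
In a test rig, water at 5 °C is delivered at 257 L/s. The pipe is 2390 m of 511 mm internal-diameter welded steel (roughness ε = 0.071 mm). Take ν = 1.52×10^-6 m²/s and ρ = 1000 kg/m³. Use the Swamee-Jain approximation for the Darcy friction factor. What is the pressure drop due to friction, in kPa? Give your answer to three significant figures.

V = 4Q/(πD²) = 4·0.257/(π·0.511²) = 1.253 m/s
Re = VD/ν = 1.253·0.511/1.52×10^-6 = 4.21×10^5 → turbulent
ε/D = 0.071/511 = 1.39×10^-4
Swamee-Jain: f = 0.01517
h_f = f(L/D)V²/(2g) = 0.01517·(2390/0.511)·1.253²/(2·9.81) = 5.681 m
Δp = ρg·h_f = 1000·9.81·5.681 = 55.73 kPa

Δp ≈ 55.7 kPa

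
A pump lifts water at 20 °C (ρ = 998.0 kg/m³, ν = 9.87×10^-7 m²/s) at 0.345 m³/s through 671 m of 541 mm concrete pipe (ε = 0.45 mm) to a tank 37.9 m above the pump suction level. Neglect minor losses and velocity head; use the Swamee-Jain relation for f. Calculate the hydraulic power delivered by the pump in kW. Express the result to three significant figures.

P_hyd ≈ 137 kW

V = 4Q/(πD²) = 1.501 m/s; Re = 8.23×10^5; ε/D = 8.32×10^-4; f = 0.01931
h_f = f(L/D)V²/2g = 2.749 m
Total head H = z + h_f = 37.9 + 2.749 = 40.65 m
P_hyd = ρgQH = 998.0·9.81·0.345·40.65 = 137.3 kW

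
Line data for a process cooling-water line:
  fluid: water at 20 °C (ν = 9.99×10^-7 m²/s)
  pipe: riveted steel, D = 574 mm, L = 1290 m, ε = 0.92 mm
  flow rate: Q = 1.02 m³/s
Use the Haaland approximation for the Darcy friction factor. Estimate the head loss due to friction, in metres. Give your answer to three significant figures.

V = 4Q/(πD²) = 4·1.02/(π·0.574²) = 3.942 m/s
Re = VD/ν = 3.942·0.574/9.99×10^-7 = 2.26×10^6 → turbulent
ε/D = 0.92/574 = 0.00160
Haaland: f = 0.02223
h_f = f(L/D)V²/(2g) = 0.02223·(1290/0.574)·3.942²/(2·9.81) = 39.56 m

h_f ≈ 39.6 m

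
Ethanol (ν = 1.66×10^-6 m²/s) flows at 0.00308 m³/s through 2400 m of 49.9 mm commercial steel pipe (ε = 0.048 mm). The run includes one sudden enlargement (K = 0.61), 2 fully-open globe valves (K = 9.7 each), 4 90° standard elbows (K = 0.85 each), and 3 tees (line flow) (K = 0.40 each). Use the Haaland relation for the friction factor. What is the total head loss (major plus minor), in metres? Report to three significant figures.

H_L ≈ 148 m

V = 4Q/(πD²) = 1.575 m/s; V²/2g = 0.1264 m
Re = 4.73×10^4, ε/D = 9.62×10^-4 → f = 0.02380 (Haaland)
Major: h_f = f(L/D)·V²/2g = 0.02380·48096·0.1264 = 144.7 m
Minor: ΣK = 24.6; h_m = ΣK·V²/2g = 3.111 m
Total H_L = 144.7 + 3.111 = 147.8 m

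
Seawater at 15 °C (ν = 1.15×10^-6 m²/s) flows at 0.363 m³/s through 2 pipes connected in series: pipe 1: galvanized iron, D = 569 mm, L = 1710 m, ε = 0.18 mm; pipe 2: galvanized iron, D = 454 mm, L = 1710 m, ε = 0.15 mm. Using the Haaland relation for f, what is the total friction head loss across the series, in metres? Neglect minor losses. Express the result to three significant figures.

H ≈ 20.4 m

Pipe 1: V = 1.428 m/s, Re = 7.06×10^5, ε/D = 3.16×10^-4, f = 0.01598, h_1 = f(L/D)V²/2g = 4.988 m
Pipe 2: V = 2.242 m/s, Re = 8.85×10^5, ε/D = 3.30×10^-4, f = 0.01594, h_2 = f(L/D)V²/2g = 15.39 m
Series → Q common, losses add: H = Σh = 20.38 m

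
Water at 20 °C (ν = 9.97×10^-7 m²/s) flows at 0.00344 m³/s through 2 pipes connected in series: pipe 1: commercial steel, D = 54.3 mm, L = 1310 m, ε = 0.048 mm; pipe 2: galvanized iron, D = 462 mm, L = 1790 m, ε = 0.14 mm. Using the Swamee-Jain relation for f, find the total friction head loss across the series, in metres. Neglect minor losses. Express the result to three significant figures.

H ≈ 60.9 m

Pipe 1: V = 1.485 m/s, Re = 8.09×10^4, ε/D = 8.84×10^-4, f = 0.02243, h_1 = f(L/D)V²/2g = 60.86 m
Pipe 2: V = 0.02052 m/s, Re = 9510, ε/D = 3.03×10^-4, f = 0.03192, h_2 = f(L/D)V²/2g = 0.002655 m
Series → Q common, losses add: H = Σh = 60.86 m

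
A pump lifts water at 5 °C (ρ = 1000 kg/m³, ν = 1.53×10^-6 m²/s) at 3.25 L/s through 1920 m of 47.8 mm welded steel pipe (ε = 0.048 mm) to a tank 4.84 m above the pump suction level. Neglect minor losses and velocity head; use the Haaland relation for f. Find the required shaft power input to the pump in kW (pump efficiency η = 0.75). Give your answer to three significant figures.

V = 4Q/(πD²) = 1.811 m/s; Re = 5.66×10^4; ε/D = 0.00100; f = 0.02336
h_f = f(L/D)V²/2g = 156.9 m
Total head H = z + h_f = 4.84 + 156.9 = 161.7 m
P_hyd = ρgQH = 1000·9.81·0.00325·161.7 = 5.156 kW
P_shaft = P_hyd/η = 5.156/0.75 = 6.875 kW

P_shaft ≈ 6.87 kW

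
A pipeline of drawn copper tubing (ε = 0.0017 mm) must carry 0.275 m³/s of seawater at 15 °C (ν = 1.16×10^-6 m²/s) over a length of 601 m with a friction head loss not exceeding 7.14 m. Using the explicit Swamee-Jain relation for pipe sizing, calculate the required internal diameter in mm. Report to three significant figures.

Swamee-Jain (Type III): D = 0.66·[ε^1.25·(LQ²/(gh_f))^4.75 + ν·Q^9.4·(L/(gh_f))^5.2]^0.04
LQ²/(gh_f) = 0.6489; L/(gh_f) = 8.580
Term 1 = ε^1.25·(…)^4.75 = 7.87×10^-9; Term 2 = ν·Q^9.4·(…)^5.2 = 4.45×10^-7
D = 0.66·(7.87×10^-9 + 4.45×10^-7)^0.04 = 0.3679 m = 368 mm
Check: V = 2.59 m/s, Re = 8.20×10^5, f = 0.01211, h_f = 6.74 m ≈ 7.14 m ✓

D ≈ 368 mm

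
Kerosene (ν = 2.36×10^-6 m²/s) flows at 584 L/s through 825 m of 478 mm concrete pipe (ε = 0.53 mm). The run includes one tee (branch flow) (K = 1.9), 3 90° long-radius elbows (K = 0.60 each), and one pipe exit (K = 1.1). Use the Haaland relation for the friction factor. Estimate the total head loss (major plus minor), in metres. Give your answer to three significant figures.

H_L ≈ 21.7 m

V = 4Q/(πD²) = 3.254 m/s; V²/2g = 0.5398 m
Re = 6.59×10^5, ε/D = 0.00111 → f = 0.02055 (Haaland)
Major: h_f = f(L/D)·V²/2g = 0.02055·1726·0.5398 = 19.15 m
Minor: ΣK = 4.80; h_m = ΣK·V²/2g = 2.591 m
Total H_L = 19.15 + 2.591 = 21.74 m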